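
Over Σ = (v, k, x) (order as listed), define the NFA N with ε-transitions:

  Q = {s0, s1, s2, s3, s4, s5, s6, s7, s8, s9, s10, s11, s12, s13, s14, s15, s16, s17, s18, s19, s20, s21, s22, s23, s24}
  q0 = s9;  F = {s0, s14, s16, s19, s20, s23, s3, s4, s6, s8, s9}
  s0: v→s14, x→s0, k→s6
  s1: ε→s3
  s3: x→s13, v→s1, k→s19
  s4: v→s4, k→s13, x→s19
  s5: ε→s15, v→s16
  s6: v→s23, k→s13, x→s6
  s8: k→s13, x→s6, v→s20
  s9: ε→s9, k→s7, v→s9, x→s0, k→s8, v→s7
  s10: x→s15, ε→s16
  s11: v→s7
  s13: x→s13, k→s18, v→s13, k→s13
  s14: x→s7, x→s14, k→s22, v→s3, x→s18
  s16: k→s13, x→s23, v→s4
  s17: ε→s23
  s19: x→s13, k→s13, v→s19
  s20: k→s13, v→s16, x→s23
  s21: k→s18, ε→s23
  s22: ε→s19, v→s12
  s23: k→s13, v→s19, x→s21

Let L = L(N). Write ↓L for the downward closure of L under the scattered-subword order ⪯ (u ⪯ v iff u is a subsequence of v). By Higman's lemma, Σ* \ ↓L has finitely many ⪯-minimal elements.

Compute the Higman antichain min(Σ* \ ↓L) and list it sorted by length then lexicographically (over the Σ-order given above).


|Q|=25, |F|=11, |δ|=53 (7 ε).
min D↑ (12 st, q0=0, F={4}): 0:v→0,k→1,x→2 1:v→3,k→4,x→5 2:v→6,k→5,x→2 3:v→7,k→4,x→8 4:v→4,k→4,x→4 5:v→8,k→4,x→5 6:v→9,k→10,x→6 7:v→11,k→4,x→8 8:v→10,k→4,x→8 9:v→9,k→10,x→4 10:v→10,k→4,x→4 11:v→11,k→4,x→10.
'kk': run [18, 13, 2] end={s13,s18} rej; 2/2 del acc.
'xvvx': run [18, 13, 11, 6, 2] end={s13,s18} — reject; 4/4 deletions ∈↓L.
'xvkx': |S_i|=[18, 13, 11, 5, 2] end={s13,s18} ∉↓L; 4/4 del acc.
'kvxvx': N↓-sim [18, 13, 9, 5, 3, 2] end={s13,s18} — reject; 5/5 del acc.
'kvvvxx': run [18, 13, 9, 7, 4, 3, 2] end={s13,s18} rej; 6/6 del acc.
5 obstructions.

min(Σ*\↓L) = [kk, xvvx, xvkx, kvxvx, kvvvxx].


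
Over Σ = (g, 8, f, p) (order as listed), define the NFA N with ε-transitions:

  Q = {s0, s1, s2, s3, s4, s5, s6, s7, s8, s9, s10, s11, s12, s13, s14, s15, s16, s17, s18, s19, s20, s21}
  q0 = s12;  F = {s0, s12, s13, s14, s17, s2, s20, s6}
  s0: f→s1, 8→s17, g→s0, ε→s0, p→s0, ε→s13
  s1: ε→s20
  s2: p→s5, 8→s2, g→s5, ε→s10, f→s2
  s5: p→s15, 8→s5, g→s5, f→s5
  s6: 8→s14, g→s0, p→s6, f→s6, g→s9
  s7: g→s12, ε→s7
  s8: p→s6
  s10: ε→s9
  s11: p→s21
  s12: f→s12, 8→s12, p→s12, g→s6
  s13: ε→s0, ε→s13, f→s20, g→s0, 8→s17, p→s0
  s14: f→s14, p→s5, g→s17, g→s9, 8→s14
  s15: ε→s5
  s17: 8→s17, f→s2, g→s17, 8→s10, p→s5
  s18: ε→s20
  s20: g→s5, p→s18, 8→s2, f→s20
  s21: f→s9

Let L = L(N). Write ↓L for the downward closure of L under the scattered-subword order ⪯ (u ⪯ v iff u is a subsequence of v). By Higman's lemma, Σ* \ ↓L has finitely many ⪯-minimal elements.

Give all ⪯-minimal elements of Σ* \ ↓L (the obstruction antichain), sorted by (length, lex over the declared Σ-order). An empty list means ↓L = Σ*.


|Q|=22, |F|=8, |δ|=53 (10 ε).
min D↑ (8 st, q0=0, F={6}): 0:g→1,8→0,f→0,p→0 1:g→2,8→3,f→1,p→1 2:g→2,8→4,f→5,p→2 3:g→4,8→3,f→3,p→6 4:g→4,8→4,f→7,p→6 5:g→6,8→7,f→5,p→5 6:g→6,8→6,f→6,p→6 7:g→6,8→7,f→7,p→6 (ε-aug+det+¬).
'g8p': N↓-sim [14, 13, 7, 2] end={s15,s5} — reject; 3/3 deletions ∈↓L.
'ggfg': |S_i|=[14, 13, 11, 8, 2] end={s15,s5} rej; 4/4 del acc.
2 words, ⪯-incomp.

A = [g8p, ggfg].


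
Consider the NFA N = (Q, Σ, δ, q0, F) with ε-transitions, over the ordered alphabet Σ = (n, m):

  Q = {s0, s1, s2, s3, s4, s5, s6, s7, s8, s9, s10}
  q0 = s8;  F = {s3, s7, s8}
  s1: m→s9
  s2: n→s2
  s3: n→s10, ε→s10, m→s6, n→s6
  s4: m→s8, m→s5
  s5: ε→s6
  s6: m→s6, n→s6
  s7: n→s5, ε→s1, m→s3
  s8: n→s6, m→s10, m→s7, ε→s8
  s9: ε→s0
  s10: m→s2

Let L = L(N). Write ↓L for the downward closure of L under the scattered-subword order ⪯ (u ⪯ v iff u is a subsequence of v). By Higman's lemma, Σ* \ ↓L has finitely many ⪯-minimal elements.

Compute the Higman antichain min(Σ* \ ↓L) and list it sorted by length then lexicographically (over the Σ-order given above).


Antichain: [n, mmm].

|Q|=11, |F|=3, |δ|=20 (5 ε).
min D↑ (4 st, q0=0, F={1}): 0:n→1,m→2 1:n→1,m→1 2:n→1,m→3 3:n→1,m→1.
'n': run [10, 4] end={s10,s2,s5,s6} rej; 1/1 single-dels accept.
'mmm': run [10, 9, 6, 2] end={s2,s6} — reject; 3/3 single-dels accept.
2 words, ⪯-incomp.


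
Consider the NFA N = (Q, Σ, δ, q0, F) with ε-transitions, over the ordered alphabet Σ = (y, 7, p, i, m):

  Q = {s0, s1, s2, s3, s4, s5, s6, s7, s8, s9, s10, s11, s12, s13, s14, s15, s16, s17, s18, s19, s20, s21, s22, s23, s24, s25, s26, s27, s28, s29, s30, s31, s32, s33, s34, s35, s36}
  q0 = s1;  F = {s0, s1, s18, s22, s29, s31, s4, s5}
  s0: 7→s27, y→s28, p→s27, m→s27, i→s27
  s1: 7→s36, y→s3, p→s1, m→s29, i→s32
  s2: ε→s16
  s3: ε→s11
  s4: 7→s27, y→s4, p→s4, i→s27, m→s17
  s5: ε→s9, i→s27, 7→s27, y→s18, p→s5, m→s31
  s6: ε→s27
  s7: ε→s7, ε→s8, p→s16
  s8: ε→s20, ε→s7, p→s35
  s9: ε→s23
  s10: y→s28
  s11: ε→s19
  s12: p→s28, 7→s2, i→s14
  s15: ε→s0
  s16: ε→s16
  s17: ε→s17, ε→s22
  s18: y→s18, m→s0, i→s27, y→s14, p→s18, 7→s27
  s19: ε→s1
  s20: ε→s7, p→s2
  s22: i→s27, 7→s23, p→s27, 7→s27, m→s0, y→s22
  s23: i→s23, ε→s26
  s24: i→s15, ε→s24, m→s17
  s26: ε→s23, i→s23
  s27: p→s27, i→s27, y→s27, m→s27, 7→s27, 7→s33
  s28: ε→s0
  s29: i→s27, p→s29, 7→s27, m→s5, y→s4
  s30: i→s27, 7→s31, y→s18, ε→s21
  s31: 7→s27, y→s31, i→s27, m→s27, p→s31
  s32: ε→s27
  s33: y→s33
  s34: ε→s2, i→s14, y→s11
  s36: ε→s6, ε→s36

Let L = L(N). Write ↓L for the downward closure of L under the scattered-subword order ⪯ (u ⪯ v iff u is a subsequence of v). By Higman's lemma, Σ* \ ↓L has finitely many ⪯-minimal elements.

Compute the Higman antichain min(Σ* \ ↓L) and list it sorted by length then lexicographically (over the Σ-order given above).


|Q|=37, |F|=8, |δ|=90 (25 ε).
min D↑ (9 st, q0=0, F={1}): 0:y→0,7→1,p→0,i→1,m→2 1:y→1,7→1,p→1,i→1,m→1 2:y→3,7→1,p→2,i→1,m→4 3:y→3,7→1,p→3,i→1,m→5 4:y→6,7→1,p→4,i→1,m→7 5:y→5,7→1,p→1,i→1,m→8 6:y→6,7→1,p→6,i→1,m→8 7:y→7,7→1,p→7,i→1,m→1 8:y→8,7→1,p→1,i→1,m→1 (ε-aug+det+¬).
'7': run [22, 6] end={s23,s26,s27,s33,s36,s6} rej; 1/1 del acc.
'i': |S_i|=[22, 5] end={s23,s26,s27,s32,s33} — reject; 1/1 deletions ∈↓L.
'mymp': run [22, 15, 12, 8, 2] end={s27,s33} ∉↓L; 4/4 single-dels accept.
'mmmm': N↓-sim [22, 15, 13, 5, 2] end={s27,s33} — reject; 4/4 del acc.
4 obstructions.

Antichain: [7, i, mymp, mmmm].


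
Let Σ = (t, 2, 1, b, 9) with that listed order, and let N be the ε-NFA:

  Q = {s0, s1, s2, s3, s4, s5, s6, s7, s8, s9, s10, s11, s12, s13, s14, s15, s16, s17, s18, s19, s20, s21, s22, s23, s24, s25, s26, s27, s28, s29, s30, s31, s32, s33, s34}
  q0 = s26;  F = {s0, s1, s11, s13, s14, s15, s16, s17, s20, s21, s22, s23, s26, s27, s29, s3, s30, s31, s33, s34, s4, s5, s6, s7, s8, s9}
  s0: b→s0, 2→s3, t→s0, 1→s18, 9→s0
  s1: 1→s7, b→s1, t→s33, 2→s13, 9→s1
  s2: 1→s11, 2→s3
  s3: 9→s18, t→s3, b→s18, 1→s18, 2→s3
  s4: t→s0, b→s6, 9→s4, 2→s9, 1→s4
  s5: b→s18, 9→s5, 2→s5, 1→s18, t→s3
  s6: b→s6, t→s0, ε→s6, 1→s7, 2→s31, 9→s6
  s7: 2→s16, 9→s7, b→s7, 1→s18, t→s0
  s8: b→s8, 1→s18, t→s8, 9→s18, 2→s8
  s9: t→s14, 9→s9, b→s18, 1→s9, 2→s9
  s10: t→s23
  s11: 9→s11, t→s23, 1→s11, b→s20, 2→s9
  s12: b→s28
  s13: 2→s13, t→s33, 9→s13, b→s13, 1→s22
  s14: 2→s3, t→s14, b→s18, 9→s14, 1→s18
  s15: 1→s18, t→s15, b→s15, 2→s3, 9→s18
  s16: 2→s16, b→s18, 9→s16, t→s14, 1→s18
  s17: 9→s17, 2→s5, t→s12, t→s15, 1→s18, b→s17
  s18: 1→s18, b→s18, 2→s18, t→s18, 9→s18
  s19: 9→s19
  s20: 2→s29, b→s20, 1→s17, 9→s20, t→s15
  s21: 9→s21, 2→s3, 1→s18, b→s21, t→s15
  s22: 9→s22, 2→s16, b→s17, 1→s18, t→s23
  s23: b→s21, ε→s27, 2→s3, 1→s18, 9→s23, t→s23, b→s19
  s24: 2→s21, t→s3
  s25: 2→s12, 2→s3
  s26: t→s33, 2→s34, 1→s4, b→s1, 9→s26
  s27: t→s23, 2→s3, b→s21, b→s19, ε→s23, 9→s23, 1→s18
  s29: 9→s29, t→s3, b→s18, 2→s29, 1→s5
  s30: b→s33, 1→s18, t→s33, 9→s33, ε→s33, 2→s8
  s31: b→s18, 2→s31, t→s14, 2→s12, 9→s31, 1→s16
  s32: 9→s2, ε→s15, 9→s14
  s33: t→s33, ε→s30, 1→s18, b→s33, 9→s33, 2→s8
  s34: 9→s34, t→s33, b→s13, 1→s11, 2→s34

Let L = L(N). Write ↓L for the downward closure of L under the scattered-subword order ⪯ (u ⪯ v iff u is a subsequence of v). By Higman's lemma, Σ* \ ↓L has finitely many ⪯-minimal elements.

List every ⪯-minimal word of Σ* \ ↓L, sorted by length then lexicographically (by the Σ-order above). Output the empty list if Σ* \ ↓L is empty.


A = [t1, t29, 12b, b11, 21bt9].

|Q|=35, |F|=26, |δ|=156 (6 ε).
min D↑ (25 st, q0=0, F={6}): 0:t→1,2→2,1→3,b→4,9→0 1:t→1,2→5,1→6,b→1,9→1 2:t→1,2→2,1→7,b→8,9→2 3:t→9,2→10,1→3,b→11,9→3 4:t→1,2→8,1→12,b→4,9→4 5:t→5,2→5,1→6,b→5,9→6 6:t→6,2→6,1→6,b→6,9→6 7:t→13,2→10,1→7,b→14,9→7 8:t→1,2→8,1→15,b→8,9→8 9:t→9,2→16,1→6,b→9,9→9 10:t→17,2→10,1→10,b→6,9→10 11:t→9,2→18,1→12,b→11,9→11 12:t→9,2→19,1→6,b→12,9→12 13:t→13,2→16,1→6,b→20,9→13 14:t→21,2→22,1→23,b→14,9→14 15:t→13,2→19,1→6,b→23,9→15 16:t→16,2→16,1→6,b→6,9→6 17:t→17,2→16,1→6,b→6,9→17 18:t→17,2→18,1→19,b→6,9→18 19:t→17,2→19,1→6,b→6,9→19 20:t→21,2→16,1→6,b→20,9→20 21:t→21,2→16,1→6,b→21,9→6 22:t→16,2→22,1→24,b→6,9→22 23:t→21,2→24,1→6,b→23,9→23 24:t→16,2→24,1→6,b→6,9→24 (ε-aug+det+¬).
't1': N↓-sim [30, 14, 1] end={s18} rej; 2/2 del acc.
't29': N↓-sim [30, 14, 3, 1] end={s18} rej; 3/3 deletions ∈↓L.
'12b': run [30, 23, 10, 2] end={s18,s28} — reject; 3/3 del acc.
'b11': N↓-sim [30, 25, 16, 1] end={s18} rej; 3/3 deletions ∈↓L.
'21bt9': N↓-sim [30, 24, 18, 11, 5, 1] end={s18} rej; 5/5 deletions ∈↓L.
5 obstructions.


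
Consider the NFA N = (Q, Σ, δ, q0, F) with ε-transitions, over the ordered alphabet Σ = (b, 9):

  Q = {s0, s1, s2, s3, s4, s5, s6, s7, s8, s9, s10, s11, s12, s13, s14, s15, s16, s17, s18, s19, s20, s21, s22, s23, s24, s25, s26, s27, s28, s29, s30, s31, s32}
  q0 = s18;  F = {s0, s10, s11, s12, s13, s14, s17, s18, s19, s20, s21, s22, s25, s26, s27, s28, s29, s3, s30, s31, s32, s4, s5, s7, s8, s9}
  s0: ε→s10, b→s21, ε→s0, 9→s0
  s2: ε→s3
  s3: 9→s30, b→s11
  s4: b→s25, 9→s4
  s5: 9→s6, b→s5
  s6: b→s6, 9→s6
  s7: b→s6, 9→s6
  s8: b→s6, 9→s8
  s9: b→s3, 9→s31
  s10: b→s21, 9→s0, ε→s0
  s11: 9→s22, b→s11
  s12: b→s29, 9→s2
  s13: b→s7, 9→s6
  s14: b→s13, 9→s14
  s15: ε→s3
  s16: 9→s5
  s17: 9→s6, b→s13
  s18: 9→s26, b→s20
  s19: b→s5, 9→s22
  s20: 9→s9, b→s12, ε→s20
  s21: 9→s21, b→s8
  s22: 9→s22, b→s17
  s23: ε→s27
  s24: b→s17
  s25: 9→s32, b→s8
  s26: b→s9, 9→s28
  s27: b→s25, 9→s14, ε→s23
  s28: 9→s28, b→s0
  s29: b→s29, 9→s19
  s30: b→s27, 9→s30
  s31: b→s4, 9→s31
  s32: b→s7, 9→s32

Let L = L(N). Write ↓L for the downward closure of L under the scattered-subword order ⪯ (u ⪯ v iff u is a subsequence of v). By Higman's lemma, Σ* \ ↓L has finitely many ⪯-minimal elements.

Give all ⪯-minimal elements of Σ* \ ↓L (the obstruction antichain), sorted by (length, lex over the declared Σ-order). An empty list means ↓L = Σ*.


|Q|=33, |F|=26, |δ|=64 (8 ε).
min D↑ (26 st, q0=0, F={20}): 0:b→1,9→2 1:b→3,9→4 2:b→4,9→5 3:b→6,9→7 4:b→7,9→8 5:b→9,9→5 6:b→6,9→10 7:b→11,9→12 8:b→13,9→8 9:b→14,9→9 10:b→15,9→16 11:b→11,9→16 12:b→17,9→12 13:b→18,9→13 14:b→19,9→14 15:b→15,9→20 16:b→21,9→16 17:b→18,9→22 18:b→19,9→23 19:b→20,9→19 20:b→20,9→20 21:b→24,9→20 22:b→24,9→22 23:b→25,9→23 24:b→25,9→20 25:b→20,9→20.
'bbb9b9': N↓-sim [29, 26, 21, 15, 10, 5, 1] end={s6} ∉↓L; 6/6 del acc.
'99bbbb': |S_i|=[29, 25, 18, 14, 7, 3, 1] end={s6} — reject; 6/6 del acc.
2 words, ⪯-incomp.

min(Σ*\↓L) = [bbb9b9, 99bbbb].


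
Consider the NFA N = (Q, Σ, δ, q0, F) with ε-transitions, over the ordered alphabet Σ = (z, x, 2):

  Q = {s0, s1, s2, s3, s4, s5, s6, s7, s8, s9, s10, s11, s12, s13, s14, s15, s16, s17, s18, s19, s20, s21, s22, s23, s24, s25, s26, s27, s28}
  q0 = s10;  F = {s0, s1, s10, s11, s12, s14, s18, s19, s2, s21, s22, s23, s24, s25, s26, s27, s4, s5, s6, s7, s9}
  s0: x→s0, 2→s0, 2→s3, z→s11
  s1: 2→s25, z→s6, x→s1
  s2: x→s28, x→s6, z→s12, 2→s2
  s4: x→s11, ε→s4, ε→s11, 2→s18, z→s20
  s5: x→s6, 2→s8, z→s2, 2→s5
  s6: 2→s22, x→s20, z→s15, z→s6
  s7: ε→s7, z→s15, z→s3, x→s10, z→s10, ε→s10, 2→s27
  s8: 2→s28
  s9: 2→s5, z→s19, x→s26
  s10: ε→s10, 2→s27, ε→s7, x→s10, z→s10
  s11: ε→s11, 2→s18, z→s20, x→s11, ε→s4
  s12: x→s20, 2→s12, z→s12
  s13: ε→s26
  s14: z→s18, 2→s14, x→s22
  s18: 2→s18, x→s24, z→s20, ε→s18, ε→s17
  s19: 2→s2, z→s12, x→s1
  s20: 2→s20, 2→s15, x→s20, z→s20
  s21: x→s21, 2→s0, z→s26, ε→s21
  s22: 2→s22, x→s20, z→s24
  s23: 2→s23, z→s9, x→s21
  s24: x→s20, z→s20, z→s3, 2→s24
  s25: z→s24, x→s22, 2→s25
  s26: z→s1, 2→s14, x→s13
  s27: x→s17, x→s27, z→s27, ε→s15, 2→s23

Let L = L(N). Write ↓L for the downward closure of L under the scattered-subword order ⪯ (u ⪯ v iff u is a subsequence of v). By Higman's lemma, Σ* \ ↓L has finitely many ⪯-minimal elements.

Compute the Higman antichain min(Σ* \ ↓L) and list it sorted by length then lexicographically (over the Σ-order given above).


|Q|=29, |F|=21, |δ|=89 (13 ε).
min D↑ (20 st, q0=0, F={15}): 0:z→0,x→0,2→1 1:z→1,x→1,2→2 2:z→3,x→4,2→2 3:z→5,x→6,2→7 4:z→6,x→4,2→8 5:z→9,x→10,2→11 6:z→10,x→6,2→12 7:z→11,x→13,2→7 8:z→14,x→8,2→8 9:z→9,x→15,2→9 10:z→13,x→10,2→16 11:z→9,x→13,2→11 12:z→17,x→18,2→12 13:z→13,x→15,2→18 14:z→15,x→14,2→17 15:z→15,x→15,2→15 16:z→19,x→18,2→16 17:z→15,x→19,2→17 18:z→19,x→15,2→18 19:z→15,x→15,2→19 [Hopcroft].
'22zzzx': N↓-sim [28, 26, 25, 22, 14, 7, 2] end={s15,s20} rej; 6/6 deletions ∈↓L.
'22z2xx': N↓-sim [28, 26, 25, 22, 15, 7, 2] end={s15,s20} rej; 6/6 single-dels accept.
'22x2zz': |S_i|=[28, 26, 25, 18, 12, 8, 3] end={s15,s20,s3} rej; 6/6 del acc.
3 obstructions.

Antichain: [22zzzx, 22z2xx, 22x2zz].


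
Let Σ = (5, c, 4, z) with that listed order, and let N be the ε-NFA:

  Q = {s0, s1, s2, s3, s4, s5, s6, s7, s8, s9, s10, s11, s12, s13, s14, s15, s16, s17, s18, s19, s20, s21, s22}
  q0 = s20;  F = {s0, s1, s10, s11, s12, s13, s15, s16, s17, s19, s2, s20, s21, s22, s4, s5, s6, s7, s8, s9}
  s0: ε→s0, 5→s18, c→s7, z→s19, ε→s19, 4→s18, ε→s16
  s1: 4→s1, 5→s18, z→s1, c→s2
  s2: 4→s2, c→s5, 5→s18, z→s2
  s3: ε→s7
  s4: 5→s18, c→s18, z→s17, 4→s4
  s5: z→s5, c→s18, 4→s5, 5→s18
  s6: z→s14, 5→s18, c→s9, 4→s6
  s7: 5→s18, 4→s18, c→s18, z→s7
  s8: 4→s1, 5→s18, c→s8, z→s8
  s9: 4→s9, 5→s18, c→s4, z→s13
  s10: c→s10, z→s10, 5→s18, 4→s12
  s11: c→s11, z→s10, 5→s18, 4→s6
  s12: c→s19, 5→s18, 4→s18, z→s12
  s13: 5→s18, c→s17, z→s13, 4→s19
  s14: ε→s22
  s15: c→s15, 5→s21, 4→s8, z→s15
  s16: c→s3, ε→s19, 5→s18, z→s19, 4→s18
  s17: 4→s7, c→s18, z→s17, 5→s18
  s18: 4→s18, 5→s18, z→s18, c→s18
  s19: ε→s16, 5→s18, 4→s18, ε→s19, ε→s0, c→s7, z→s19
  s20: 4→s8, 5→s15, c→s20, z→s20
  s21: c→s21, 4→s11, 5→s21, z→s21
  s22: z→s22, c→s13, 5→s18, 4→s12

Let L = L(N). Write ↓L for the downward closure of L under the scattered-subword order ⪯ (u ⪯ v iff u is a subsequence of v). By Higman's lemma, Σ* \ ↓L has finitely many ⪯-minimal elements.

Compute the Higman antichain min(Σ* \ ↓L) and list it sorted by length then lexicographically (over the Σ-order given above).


A = [45, 44ccc, 554z44].

|Q|=23, |F|=20, |δ|=93 (9 ε).
min D↑ (19 st, q0=0, F={4}): 0:5→1,c→0,4→2,z→0 1:5→3,c→1,4→2,z→1 2:5→4,c→2,4→5,z→2 3:5→3,c→3,4→6,z→3 4:5→4,c→4,4→4,z→4 5:5→4,c→7,4→5,z→5 6:5→4,c→6,4→8,z→9 7:5→4,c→10,4→7,z→7 8:5→4,c→11,4→8,z→12 9:5→4,c→9,4→13,z→9 10:5→4,c→4,4→10,z→10 11:5→4,c→14,4→11,z→15 12:5→4,c→15,4→13,z→12 13:5→4,c→16,4→4,z→13 14:5→4,c→4,4→14,z→17 15:5→4,c→17,4→16,z→15 16:5→4,c→18,4→4,z→16 17:5→4,c→4,4→18,z→17 18:5→4,c→4,4→4,z→18.
'45': N↓-sim [23, 20, 1] end={s18} rej; 2/2 single-dels accept.
'44ccc': run [23, 20, 17, 12, 6, 1] end={s18} — reject; 5/5 del acc.
'554z44': N↓-sim [23, 22, 17, 16, 12, 7, 1] end={s18} rej; 6/6 del acc.
3 obstructions.


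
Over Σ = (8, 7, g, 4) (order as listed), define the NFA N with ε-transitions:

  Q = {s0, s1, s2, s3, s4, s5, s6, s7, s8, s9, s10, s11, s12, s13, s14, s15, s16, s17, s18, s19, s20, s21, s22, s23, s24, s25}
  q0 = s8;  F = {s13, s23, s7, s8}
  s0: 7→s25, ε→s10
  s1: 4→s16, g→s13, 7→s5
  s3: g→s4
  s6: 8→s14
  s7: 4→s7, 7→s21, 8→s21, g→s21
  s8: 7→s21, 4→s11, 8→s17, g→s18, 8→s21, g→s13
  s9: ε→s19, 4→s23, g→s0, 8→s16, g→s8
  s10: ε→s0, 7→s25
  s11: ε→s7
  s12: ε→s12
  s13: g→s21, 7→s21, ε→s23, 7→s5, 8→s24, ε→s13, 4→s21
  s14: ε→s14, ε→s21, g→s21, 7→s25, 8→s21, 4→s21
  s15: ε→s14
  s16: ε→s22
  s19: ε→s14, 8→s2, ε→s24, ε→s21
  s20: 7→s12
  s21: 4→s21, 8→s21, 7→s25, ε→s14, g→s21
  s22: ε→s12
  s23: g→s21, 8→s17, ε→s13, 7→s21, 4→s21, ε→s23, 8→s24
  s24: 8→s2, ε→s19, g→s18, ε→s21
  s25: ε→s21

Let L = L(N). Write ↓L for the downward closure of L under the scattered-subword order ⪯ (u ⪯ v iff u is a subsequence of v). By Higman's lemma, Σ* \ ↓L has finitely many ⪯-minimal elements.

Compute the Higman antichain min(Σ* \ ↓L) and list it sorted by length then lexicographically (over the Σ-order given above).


|Q|=26, |F|=4, |δ|=64 (21 ε).
min D↑ (4 st, q0=0, F={1}): 0:8→1,7→1,g→2,4→3 1:8→1,7→1,g→1,4→1 2:8→1,7→1,g→1,4→1 3:8→1,7→1,g→1,4→3.
'8': |S_i|=[14, 8] end={s14,s17,s18,s19,s2,s21,s24,s25} — reject; 1/1 single-dels accept.
'7': run [14, 4] end={s14,s21,s25,s5} ∉↓L; 1/1 deletions ∈↓L.
'gg': |S_i|=[14, 11, 4] end={s14,s18,s21,s25} rej; 2/2 del acc.
'g4': N↓-sim [14, 11, 3] end={s14,s21,s25} rej; 2/2 deletions ∈↓L.
'4g': |S_i|=[14, 5, 3] end={s14,s21,s25} — reject; 2/2 single-dels accept.
5 words, ⪯-incomp.

min(Σ*\↓L) = [8, 7, gg, g4, 4g].


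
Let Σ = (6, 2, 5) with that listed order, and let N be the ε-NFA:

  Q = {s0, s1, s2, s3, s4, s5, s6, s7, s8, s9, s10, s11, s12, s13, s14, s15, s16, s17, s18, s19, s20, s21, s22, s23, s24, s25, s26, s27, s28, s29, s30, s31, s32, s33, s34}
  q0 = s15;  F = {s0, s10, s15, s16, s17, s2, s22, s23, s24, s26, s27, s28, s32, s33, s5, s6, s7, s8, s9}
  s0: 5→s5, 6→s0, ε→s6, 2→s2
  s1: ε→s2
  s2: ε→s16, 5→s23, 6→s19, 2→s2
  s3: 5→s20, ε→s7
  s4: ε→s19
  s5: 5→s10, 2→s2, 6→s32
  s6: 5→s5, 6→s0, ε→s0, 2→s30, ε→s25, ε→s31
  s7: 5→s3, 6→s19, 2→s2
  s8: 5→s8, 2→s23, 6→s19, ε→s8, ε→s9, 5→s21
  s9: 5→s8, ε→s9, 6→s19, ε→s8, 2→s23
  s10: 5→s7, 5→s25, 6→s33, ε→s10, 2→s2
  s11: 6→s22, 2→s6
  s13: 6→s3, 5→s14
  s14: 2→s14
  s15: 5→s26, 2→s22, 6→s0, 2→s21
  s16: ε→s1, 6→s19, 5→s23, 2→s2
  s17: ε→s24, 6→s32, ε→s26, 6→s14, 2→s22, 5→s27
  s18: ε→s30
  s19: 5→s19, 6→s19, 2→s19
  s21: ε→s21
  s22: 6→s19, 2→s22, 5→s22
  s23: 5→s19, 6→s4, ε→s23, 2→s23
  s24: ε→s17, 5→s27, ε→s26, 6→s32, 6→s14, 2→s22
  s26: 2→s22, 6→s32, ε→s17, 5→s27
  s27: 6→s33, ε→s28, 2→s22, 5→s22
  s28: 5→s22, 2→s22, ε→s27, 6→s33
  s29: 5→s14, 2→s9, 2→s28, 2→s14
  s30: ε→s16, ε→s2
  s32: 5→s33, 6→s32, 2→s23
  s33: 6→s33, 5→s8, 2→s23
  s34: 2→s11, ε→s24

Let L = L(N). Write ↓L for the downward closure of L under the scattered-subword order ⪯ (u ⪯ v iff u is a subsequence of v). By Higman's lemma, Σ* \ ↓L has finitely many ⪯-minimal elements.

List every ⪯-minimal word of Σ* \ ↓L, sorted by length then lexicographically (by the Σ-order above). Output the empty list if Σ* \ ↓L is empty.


|Q|=35, |F|=19, |δ|=103 (27 ε).
min D↑ (14 st, q0=0, F={6}): 0:6→1,2→2,5→3 1:6→1,2→4,5→5 2:6→6,2→2,5→2 3:6→7,2→2,5→8 4:6→6,2→4,5→9 5:6→7,2→4,5→10 6:6→6,2→6,5→6 7:6→7,2→9,5→11 8:6→11,2→2,5→2 9:6→6,2→9,5→6 10:6→11,2→4,5→12 11:6→11,2→9,5→13 12:6→6,2→4,5→12 13:6→6,2→9,5→13 [Hopcroft].
'26': run [29, 10, 2] end={s19,s4} ∉↓L; 2/2 del acc.
'6255': |S_i|=[29, 22, 8, 3, 1] end={s19} rej; 4/4 del acc.
'5625': |S_i|=[29, 24, 9, 4, 1] end={s19} rej; 4/4 del acc.
'5556': run [29, 24, 18, 14, 2] end={s19,s4} — reject; 4/4 del acc.
4 minimals (antichain).

Antichain: [26, 6255, 5625, 5556].


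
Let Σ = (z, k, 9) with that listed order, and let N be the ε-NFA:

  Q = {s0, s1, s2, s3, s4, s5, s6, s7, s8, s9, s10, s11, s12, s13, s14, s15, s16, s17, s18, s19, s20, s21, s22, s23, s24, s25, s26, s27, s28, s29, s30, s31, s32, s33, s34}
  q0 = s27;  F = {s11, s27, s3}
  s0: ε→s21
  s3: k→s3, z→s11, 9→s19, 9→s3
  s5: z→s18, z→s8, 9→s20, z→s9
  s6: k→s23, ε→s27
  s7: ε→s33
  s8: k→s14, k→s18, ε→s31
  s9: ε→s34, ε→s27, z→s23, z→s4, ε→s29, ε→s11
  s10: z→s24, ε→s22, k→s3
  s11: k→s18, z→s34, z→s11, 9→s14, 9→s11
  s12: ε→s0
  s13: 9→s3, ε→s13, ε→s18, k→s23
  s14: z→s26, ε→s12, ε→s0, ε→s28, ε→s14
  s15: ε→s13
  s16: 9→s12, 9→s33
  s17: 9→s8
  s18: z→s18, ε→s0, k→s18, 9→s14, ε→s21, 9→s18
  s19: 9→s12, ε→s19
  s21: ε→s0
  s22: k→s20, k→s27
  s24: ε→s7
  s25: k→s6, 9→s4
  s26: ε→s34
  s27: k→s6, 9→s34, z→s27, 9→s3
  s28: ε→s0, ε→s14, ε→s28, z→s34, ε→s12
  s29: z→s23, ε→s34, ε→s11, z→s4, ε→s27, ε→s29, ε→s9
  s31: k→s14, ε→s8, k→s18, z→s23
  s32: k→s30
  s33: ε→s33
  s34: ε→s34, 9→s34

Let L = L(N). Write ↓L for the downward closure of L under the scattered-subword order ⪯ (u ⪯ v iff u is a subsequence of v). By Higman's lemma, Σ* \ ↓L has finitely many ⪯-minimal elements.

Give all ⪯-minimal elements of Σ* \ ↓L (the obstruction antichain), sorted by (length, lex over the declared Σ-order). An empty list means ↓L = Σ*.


|Q|=35, |F|=3, |δ|=82 (35 ε).
min D↑ (4 st, q0=0, F={3}): 0:z→0,k→0,9→1 1:z→2,k→1,9→1 2:z→2,k→3,9→2 3:z→3,k→3,9→3 (ε-aug+det+¬).
'9zk': N↓-sim [14, 11, 9, 8] end={s0,s12,s14,s18,s21,s26,s28,s34} — reject; 3/3 deletions ∈↓L.
1 minimals (antichain).

Antichain: [9zk].


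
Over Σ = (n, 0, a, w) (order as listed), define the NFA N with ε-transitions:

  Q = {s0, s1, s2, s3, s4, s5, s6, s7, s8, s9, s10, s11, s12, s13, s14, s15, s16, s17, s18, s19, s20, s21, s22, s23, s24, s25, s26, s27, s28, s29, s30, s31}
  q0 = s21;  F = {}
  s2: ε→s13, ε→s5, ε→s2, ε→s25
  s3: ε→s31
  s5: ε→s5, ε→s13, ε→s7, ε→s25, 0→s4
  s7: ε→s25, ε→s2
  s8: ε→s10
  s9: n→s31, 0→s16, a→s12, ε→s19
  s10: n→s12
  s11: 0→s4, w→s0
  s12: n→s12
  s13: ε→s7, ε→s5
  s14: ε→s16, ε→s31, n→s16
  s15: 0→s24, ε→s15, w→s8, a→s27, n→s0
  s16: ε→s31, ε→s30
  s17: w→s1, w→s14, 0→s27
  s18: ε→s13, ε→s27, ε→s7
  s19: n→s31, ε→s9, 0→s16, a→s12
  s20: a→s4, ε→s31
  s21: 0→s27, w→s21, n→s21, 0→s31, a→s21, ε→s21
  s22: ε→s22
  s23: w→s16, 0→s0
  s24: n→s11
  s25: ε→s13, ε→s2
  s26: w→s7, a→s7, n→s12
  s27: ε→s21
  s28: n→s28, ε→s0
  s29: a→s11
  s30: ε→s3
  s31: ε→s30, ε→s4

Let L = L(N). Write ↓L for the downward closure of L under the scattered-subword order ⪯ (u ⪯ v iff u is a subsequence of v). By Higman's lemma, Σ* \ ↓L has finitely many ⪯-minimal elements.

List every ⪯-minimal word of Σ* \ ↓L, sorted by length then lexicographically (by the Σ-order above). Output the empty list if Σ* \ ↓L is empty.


|Q|=32, |F|=0, |δ|=67 (34 ε).
min D↑ (1 st, q0=0, F={0}): 0:n→0,0→0,a→0,w→0 [Hopcroft].
ε ∈ L(D↑) — L = ∅.

min(Σ*\↓L) = [ε].


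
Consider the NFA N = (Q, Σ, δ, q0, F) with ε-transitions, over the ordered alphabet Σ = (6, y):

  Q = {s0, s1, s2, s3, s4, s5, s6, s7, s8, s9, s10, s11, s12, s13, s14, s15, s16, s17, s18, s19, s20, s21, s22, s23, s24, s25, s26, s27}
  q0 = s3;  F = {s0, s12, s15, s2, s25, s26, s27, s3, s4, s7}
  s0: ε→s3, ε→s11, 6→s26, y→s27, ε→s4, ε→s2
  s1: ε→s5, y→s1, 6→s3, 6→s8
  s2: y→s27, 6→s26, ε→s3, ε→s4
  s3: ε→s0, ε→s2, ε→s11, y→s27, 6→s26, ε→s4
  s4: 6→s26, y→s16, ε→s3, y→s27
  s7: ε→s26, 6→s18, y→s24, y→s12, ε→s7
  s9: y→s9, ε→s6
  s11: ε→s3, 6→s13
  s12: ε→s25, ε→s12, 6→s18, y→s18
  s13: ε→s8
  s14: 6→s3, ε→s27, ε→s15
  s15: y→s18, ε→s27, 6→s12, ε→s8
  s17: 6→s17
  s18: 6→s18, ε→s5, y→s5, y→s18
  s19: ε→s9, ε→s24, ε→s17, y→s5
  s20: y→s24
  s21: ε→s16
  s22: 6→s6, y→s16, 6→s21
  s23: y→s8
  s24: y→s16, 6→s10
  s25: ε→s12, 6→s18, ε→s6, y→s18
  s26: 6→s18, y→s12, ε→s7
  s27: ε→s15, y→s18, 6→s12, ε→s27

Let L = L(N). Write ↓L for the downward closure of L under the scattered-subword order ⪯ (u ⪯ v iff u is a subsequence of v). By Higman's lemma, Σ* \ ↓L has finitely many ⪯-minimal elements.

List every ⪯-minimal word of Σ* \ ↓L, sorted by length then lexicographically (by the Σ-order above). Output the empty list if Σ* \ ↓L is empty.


|Q|=28, |F|=10, |δ|=73 (33 ε).
min D↑ (5 st, q0=0, F={3}): 0:6→1,y→2 1:6→3,y→4 2:6→4,y→3 3:6→3,y→3 4:6→3,y→3.
'66': |S_i|=[19, 12, 3] end={s10,s18,s5} ∉↓L; 2/2 single-dels accept.
'yy': N↓-sim [19, 11, 3] end={s16,s18,s5} — reject; 2/2 del acc.
2 minimals (antichain).

Antichain: [66, yy].


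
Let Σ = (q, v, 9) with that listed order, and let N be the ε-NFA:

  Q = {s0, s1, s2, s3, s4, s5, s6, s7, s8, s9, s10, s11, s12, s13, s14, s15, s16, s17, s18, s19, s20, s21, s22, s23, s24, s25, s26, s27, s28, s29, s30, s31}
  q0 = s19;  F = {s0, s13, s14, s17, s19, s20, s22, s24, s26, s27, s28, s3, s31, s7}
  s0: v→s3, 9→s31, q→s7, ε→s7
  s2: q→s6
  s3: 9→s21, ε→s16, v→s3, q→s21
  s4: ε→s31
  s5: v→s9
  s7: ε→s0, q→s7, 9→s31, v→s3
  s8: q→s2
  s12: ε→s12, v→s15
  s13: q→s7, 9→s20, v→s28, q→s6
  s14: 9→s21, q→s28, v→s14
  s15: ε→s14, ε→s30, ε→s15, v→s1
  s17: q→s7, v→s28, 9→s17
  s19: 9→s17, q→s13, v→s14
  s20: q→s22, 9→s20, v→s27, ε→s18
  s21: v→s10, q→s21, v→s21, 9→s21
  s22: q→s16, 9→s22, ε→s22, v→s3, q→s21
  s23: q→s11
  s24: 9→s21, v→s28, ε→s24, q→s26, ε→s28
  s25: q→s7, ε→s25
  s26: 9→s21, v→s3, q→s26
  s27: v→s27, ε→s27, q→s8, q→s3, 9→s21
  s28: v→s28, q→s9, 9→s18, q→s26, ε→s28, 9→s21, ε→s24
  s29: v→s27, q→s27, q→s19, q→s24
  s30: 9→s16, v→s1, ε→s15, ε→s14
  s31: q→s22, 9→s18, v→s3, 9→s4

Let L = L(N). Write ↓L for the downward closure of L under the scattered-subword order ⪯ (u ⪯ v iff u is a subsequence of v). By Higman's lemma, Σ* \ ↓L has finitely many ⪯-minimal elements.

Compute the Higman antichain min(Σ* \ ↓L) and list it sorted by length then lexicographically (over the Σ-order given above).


Antichain: [v9, qqvq, q9qq, 9qvq].

|Q|=32, |F|=14, |δ|=83 (18 ε).
min D↑ (13 st, q0=0, F={7}): 0:q→1,v→2,9→3 1:q→4,v→5,9→6 2:q→5,v→2,9→7 3:q→4,v→5,9→3 4:q→4,v→8,9→9 5:q→10,v→5,9→7 6:q→11,v→12,9→6 7:q→7,v→7,9→7 8:q→7,v→8,9→7 9:q→11,v→8,9→9 10:q→10,v→8,9→7 11:q→7,v→8,9→11 12:q→8,v→12,9→7 [Hopcroft].
'v9': N↓-sim [23, 14, 3] end={s10,s18,s21} — reject; 2/2 del acc.
'qqvq': |S_i|=[23, 20, 15, 4, 2] end={s10,s21} — reject; 4/4 single-dels accept.
'q9qq': run [23, 20, 13, 8, 5] end={s10,s16,s2,s21,s6} ∉↓L; 4/4 deletions ∈↓L.
'9qvq': N↓-sim [23, 20, 15, 4, 2] end={s10,s21} ∉↓L; 4/4 deletions ∈↓L.
4 minimals (antichain).


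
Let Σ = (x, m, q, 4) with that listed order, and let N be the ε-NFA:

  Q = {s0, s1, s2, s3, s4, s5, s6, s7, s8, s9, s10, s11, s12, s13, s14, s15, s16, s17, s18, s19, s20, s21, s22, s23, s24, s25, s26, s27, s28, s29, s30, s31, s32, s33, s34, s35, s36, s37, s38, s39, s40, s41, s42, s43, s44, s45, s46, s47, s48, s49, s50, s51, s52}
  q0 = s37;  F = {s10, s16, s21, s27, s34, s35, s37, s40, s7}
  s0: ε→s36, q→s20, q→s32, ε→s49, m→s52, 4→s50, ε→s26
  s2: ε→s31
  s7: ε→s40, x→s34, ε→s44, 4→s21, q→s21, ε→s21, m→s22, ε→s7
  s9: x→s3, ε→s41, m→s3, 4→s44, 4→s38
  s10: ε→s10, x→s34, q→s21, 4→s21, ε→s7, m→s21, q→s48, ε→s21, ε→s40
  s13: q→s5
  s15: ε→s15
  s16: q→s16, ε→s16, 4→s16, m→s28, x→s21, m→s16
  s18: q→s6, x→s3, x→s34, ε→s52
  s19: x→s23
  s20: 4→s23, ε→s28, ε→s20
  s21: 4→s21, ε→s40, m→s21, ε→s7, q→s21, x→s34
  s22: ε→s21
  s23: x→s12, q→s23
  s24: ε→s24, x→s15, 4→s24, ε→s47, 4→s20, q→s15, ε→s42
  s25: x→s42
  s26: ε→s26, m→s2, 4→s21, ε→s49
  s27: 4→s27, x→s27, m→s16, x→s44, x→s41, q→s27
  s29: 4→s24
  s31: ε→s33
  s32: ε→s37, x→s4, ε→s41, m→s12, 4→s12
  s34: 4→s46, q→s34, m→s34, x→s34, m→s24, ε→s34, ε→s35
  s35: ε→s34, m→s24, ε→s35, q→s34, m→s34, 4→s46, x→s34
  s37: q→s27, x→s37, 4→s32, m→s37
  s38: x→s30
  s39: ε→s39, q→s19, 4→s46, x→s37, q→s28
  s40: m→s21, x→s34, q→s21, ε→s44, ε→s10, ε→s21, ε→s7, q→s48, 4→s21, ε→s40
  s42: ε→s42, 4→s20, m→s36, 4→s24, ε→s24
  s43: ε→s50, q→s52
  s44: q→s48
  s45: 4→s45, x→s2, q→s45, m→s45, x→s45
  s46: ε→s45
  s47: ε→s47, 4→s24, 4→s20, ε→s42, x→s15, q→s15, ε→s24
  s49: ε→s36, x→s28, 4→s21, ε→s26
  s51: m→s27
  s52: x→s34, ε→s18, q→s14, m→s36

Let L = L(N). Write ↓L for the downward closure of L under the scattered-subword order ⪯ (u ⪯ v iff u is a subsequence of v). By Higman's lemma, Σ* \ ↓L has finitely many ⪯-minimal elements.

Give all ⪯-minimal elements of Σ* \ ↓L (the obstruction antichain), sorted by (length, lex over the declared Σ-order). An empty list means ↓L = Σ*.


|Q|=53, |F|=9, |δ|=144 (49 ε).
min D↑ (6 st, q0=0, F={5}): 0:x→0,m→0,q→1,4→0 1:x→1,m→2,q→1,4→1 2:x→3,m→2,q→2,4→2 3:x→4,m→3,q→3,4→3 4:x→4,m→4,q→4,4→5 5:x→5,m→5,q→5,4→5.
'qmxx4': run [29, 26, 24, 23, 16, 14] end={s12,s15,s2,s20,s23,s24,s28,s31,s33,s36,s42,s45,…} rej; 5/5 del acc.
1 obstructions.

min(Σ*\↓L) = [qmxx4].


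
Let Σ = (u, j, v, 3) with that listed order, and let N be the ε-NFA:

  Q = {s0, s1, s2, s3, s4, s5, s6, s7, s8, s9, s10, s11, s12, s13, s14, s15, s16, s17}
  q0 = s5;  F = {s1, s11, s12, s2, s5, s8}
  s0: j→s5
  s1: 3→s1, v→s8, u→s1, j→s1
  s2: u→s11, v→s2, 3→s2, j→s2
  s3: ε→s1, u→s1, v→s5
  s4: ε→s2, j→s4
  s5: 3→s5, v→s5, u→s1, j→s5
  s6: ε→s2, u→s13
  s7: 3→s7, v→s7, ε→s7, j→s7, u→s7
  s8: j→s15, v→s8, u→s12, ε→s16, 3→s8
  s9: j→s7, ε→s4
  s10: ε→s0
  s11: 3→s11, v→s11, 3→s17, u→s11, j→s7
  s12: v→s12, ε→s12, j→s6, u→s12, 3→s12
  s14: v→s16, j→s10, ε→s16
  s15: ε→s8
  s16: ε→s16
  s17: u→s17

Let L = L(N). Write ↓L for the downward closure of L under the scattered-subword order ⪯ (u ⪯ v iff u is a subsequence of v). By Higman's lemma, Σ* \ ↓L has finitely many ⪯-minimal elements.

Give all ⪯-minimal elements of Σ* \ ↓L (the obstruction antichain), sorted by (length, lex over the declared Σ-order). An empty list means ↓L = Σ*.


|Q|=18, |F|=6, |δ|=49 (11 ε).
min D↑ (7 st, q0=0, F={6}): 0:u→1,j→0,v→0,3→0 1:u→1,j→1,v→2,3→1 2:u→3,j→2,v→2,3→2 3:u→3,j→4,v→3,3→3 4:u→5,j→4,v→4,3→4 5:u→5,j→6,v→5,3→5 6:u→6,j→6,v→6,3→6 [Hopcroft].
'uvujuj': |S_i|=[12, 11, 10, 7, 6, 4, 1] end={s7} ∉↓L; 6/6 single-dels accept.
1 obstructions.

min(Σ*\↓L) = [uvujuj].


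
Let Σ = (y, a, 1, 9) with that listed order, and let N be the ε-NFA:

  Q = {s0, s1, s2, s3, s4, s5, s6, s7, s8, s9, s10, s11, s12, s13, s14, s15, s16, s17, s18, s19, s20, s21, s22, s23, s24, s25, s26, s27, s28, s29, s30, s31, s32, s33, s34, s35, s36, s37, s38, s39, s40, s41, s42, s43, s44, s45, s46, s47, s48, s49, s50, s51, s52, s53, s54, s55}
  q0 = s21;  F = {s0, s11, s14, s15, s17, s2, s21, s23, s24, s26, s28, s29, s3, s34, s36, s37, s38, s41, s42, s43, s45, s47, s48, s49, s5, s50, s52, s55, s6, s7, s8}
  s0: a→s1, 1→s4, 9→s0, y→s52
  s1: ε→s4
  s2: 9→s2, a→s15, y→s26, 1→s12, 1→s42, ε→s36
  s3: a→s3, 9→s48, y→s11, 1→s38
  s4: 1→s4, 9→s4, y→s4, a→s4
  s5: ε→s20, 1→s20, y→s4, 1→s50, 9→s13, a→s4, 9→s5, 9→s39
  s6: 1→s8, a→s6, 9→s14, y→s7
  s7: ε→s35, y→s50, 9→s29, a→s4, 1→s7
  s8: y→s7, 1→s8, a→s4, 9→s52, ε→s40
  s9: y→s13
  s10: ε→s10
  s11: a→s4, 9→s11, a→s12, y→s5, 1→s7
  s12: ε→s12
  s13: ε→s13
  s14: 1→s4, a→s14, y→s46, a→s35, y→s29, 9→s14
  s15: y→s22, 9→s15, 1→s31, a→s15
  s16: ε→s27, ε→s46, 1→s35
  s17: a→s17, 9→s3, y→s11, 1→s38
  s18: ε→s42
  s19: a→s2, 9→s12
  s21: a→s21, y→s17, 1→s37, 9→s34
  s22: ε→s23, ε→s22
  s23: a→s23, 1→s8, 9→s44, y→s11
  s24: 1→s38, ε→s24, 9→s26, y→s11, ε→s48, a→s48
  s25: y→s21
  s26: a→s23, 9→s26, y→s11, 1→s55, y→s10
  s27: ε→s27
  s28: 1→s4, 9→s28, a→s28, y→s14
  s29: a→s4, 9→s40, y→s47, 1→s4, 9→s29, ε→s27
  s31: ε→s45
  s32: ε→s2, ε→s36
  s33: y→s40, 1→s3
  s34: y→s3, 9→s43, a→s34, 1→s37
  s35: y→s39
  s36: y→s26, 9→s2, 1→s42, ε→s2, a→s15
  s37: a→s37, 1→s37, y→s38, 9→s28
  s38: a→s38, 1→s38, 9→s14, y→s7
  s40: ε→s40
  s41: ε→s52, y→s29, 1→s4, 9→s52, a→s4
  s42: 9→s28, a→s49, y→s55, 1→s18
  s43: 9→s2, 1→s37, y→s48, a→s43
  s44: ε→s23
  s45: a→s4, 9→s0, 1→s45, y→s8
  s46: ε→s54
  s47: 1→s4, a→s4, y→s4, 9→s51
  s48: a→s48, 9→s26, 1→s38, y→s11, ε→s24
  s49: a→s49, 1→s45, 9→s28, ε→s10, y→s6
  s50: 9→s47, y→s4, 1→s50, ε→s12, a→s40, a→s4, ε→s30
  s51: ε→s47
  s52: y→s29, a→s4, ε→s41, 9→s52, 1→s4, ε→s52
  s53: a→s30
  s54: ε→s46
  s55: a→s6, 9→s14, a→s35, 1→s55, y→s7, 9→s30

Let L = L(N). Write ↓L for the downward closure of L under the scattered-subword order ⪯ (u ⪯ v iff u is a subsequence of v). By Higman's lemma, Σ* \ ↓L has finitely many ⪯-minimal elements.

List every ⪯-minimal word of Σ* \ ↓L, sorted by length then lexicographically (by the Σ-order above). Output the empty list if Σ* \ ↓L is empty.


|Q|=56, |F|=31, |δ|=182 (33 ε).
min D↑ (29 st, q0=0, F={10}): 0:y→1,a→0,1→2,9→3 1:y→4,a→1,1→5,9→6 2:y→5,a→2,1→2,9→7 3:y→6,a→3,1→2,9→8 4:y→9,a→10,1→11,9→4 5:y→11,a→5,1→5,9→12 6:y→4,a→6,1→5,9→13 7:y→12,a→7,1→10,9→7 8:y→13,a→8,1→2,9→14 9:y→10,a→10,1→15,9→9 10:y→10,a→10,1→10,9→10 11:y→15,a→10,1→11,9→16 12:y→16,a→12,1→10,9→12 13:y→4,a→13,1→5,9→17 14:y→17,a→18,1→19,9→14 15:y→10,a→10,1→15,9→20 16:y→20,a→10,1→10,9→16 17:y→4,a→21,1→22,9→17 18:y→21,a→18,1→23,9→18 19:y→22,a→24,1→19,9→7 20:y→10,a→10,1→10,9→20 21:y→4,a→21,1→25,9→21 22:y→11,a→26,1→22,9→12 23:y→25,a→10,1→23,9→27 24:y→26,a→24,1→23,9→7 25:y→11,a→10,1→25,9→28 26:y→11,a→26,1→25,9→12 27:y→28,a→10,1→10,9→27 28:y→16,a→10,1→10,9→28 [Hopcroft].
'yya': run [49, 34, 19, 3] end={s12,s4,s40} — reject; 3/3 single-dels accept.
'191': run [49, 32, 17, 1] end={s4} rej; 3/3 del acc.
'yyyy': |S_i|=[49, 34, 19, 11, 1] end={s4} — reject; 4/4 single-dels accept.
'999a1a': N↓-sim [49, 47, 45, 40, 34, 20, 3] end={s1,s4,s40} ∉↓L; 6/6 single-dels accept.
4 obstructions.

A = [yya, 191, yyyy, 999a1a].


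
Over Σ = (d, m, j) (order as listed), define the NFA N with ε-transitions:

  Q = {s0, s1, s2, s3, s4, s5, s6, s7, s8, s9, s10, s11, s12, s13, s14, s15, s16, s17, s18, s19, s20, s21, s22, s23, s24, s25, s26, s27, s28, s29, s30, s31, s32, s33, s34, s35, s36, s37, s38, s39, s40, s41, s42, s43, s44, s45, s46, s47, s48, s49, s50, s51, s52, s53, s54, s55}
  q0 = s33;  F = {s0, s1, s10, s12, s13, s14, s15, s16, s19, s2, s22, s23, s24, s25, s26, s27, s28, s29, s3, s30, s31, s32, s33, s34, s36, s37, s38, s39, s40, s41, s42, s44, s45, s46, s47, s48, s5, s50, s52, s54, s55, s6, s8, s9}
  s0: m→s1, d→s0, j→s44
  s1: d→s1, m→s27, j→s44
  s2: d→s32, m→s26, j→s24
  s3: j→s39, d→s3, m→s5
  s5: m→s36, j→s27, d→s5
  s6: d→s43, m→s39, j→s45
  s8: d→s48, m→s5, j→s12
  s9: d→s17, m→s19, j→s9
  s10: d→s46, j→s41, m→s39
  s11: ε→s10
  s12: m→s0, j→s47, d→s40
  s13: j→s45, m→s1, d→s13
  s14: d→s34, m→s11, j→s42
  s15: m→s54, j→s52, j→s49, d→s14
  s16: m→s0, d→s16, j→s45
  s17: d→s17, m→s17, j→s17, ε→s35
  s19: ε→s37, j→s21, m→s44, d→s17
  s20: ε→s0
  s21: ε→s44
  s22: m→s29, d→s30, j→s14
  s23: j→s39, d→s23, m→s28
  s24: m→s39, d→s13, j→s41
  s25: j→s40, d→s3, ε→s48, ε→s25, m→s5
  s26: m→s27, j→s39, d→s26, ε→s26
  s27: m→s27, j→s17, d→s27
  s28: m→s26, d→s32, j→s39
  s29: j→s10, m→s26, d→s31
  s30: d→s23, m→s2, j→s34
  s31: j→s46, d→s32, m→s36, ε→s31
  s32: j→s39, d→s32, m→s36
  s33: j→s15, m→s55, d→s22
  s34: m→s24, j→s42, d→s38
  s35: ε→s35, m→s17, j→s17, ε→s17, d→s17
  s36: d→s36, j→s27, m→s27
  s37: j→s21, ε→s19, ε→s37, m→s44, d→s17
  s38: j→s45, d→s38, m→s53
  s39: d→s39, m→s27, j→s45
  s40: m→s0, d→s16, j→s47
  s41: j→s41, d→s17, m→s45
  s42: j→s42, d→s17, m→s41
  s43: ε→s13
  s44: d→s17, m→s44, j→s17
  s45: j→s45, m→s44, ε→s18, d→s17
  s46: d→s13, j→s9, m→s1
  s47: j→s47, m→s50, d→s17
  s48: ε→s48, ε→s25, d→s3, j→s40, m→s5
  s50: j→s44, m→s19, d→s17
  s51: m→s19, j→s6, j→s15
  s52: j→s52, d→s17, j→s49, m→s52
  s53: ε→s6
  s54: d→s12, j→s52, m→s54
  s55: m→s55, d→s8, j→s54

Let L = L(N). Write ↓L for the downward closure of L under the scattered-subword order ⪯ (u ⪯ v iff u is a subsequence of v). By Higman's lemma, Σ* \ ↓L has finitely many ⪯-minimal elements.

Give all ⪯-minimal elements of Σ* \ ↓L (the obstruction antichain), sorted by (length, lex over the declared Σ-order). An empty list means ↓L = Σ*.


min(Σ*\↓L) = [jjd, dmmmj, mdmjj, dddjmj].

|Q|=56, |F|=44, |δ|=161 (18 ε).
min D↑ (43 st, q0=0, F={20}): 0:d→1,m→2,j→3 1:d→4,m→5,j→6 2:d→7,m→2,j→8 3:d→6,m→8,j→9 4:d→10,m→11,j→12 5:d→13,m→14,j→15 6:d→12,m→15,j→16 7:d→17,m→18,j→19 8:d→19,m→8,j→9 9:d→20,m→9,j→9 10:d→10,m→21,j→22 11:d→23,m→14,j→24 12:d→25,m→24,j→16 13:d→23,m→26,j→27 14:d→14,m→28,j→22 15:d→27,m→22,j→29 16:d→20,m→29,j→16 17:d→30,m→18,j→31 18:d→18,m→26,j→28 19:d→31,m→32,j→33 20:d→20,m→20,j→20 21:d→23,m→14,j→22 22:d→22,m→28,j→34 23:d→23,m→26,j→22 24:d→35,m→22,j→29 25:d→25,m→36,j→34 26:d→26,m→28,j→28 27:d→35,m→37,j→38 28:d→28,m→28,j→20 29:d→20,m→34,j→29 30:d→30,m→18,j→22 31:d→39,m→32,j→33 32:d→32,m→37,j→40 33:d→20,m→41,j→33 34:d→20,m→40,j→34 35:d→35,m→37,j→34 36:d→35,m→22,j→34 37:d→37,m→28,j→40 38:d→20,m→42,j→38 39:d→39,m→32,j→34 40:d→20,m→40,j→20 41:d→20,m→42,j→40 42:d→20,m→40,j→40 [Hopcroft].
'jjd': run [52, 35, 15, 2] end={s17,s35} ∉↓L; 3/3 del acc.
'dmmmj': run [52, 46, 31, 13, 4, 2] end={s17,s35} — reject; 5/5 del acc.
'mdmjj': |S_i|=[52, 43, 30, 12, 5, 2] end={s17,s35} ∉↓L; 5/5 deletions ∈↓L.
'dddjmj': run [52, 46, 39, 22, 7, 4, 2] end={s17,s35} — reject; 6/6 deletions ∈↓L.
4 obstructions.
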